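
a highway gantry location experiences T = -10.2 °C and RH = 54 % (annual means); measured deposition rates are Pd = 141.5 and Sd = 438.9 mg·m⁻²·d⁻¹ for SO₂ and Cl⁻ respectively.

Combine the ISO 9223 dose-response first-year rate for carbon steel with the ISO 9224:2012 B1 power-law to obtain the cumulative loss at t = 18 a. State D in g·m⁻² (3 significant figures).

carbon steel: f(T) = +0.150·(T−10) [T≤10 °C] = -3.0300
  SO₂ term: 1.77·141.5^0.52·exp(0.02·54-3.0300) = 3.307
  Cl⁻ term: 0.102·438.9^0.62·exp(0.033·54+0.04·-10.2) = 17.52
  r_corr = 3.307 + 17.52 = 20.83 μm/a
Long-term exponent b (ISO 9224 Table 2, B1) = 0.523
  D(18) = 20.83 × 18^0.523 = 20.83 × 4.534 = 94.45 μm
  Mass loss = 94.45 μm × 7.85 g/cm³ = 741.4 g·m⁻²

D(18) = 741 g·m⁻²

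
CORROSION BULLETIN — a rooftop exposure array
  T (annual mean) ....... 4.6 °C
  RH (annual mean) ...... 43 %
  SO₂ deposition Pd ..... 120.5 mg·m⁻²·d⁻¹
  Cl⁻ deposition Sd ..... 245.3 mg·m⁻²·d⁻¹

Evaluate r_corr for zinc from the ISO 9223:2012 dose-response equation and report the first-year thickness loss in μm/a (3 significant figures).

r_corr = 1.47 μm/a

zinc: f(T) = +0.038·(T−10) [T≤10 °C] = -0.2052
  sulphur-dioxide contribution → 0.6254 μm/a
  chloride contribution → 0.8402 μm/a
  total first-year rate 1.466 μm/a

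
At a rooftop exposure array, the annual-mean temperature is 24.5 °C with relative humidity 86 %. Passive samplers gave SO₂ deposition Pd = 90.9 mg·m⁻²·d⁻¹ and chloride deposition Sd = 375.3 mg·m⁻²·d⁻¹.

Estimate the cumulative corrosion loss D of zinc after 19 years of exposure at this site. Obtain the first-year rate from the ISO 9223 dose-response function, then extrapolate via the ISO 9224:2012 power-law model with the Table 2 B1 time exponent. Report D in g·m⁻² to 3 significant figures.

zinc: f(T) = -0.071·(T−10) [T>10 °C] = -1.0295
  Pd branch = 0.0129·Pd^0.44·e^(0.046·RH+f) = 1.751 μm/a
  Cl⁻ term: 0.0175·375.3^0.57·exp(0.008·86+0.085·24.5) = 8.197
  sum: 1.751 + 8.197 → r_corr = 9.948 μm/a
Power-law: D(19) = r_corr · 19^0.813
  D(19) = 9.948 × 19^0.813 = 9.948 × 10.96 = 109 μm
  Mass loss = 109 μm × 7.14 g/cm³ = 778.1 g·m⁻²

D(19) = 778 g·m⁻²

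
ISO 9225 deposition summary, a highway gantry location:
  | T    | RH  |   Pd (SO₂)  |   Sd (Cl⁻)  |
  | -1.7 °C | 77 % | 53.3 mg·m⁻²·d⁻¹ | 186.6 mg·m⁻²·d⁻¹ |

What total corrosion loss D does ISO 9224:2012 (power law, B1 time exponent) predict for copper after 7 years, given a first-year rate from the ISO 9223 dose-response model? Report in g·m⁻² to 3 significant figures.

copper: T≤10 °C ⇒ hinge +0.126·(-1.7−10) = -1.4742
  sulphur-dioxide contribution → 0.3206 μm/a
  chloride contribution → 0.6188 μm/a
  total first-year rate 0.9394 μm/a
ISO 9224: D(t) = r_corr · t^b with b = 0.667 (copper, B1)
  D(7) = 0.9394 × 7^0.667 = 0.9394 × 3.662 = 3.44 μm
  Mass loss = 3.44 μm × 8.96 g/cm³ = 30.82 g·m⁻²

D(7) = 30.8 g·m⁻²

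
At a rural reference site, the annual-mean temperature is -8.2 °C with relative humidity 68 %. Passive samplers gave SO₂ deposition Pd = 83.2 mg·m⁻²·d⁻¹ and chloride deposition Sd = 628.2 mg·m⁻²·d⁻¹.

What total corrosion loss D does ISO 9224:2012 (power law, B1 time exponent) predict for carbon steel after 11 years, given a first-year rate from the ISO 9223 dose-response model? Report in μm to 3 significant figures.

D(11) = 148 μm

carbon steel: T≤10 °C ⇒ hinge +0.150·(-8.2−10) = -2.7300
  SO₂ term: 1.77·83.2^0.52·exp(0.02·68-2.7300) = 4.482
  Sd branch = 0.102·Sd^0.62·e^(0.033·RH+0.04·T) = 37.63 μm/a
  sum: 4.482 + 37.63 → r_corr = 42.11 μm/a
Long-term exponent b (ISO 9224 Table 2, B1) = 0.523
  D(11) = 42.11 × 11^0.523 = 42.11 × 3.505 = 147.6 μm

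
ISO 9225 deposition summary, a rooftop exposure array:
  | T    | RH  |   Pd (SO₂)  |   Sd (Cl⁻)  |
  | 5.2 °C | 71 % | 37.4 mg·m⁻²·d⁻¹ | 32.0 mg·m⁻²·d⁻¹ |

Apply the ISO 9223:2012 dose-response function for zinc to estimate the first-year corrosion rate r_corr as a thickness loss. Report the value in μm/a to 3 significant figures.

r_corr = 1.73 μm/a

zinc: f(T) = +0.038·(T−10) [T≤10 °C] = -0.1824
  sulphur-dioxide contribution → 1.386 μm/a
  chloride contribution → 0.3464 μm/a
  total first-year rate 1.733 μm/a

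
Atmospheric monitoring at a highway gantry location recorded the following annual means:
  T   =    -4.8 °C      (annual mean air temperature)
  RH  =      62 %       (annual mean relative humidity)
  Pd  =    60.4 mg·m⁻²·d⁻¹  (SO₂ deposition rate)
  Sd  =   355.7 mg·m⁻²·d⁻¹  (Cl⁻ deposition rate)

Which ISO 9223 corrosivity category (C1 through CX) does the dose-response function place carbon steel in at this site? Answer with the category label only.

carbon steel: T≤10 °C ⇒ hinge +0.150·(-4.8−10) = -2.2200
  Pd branch = 1.77·Pd^0.52·e^(0.02·RH+f) = 5.604 μm/a
  Cl⁻ term: 0.102·355.7^0.62·exp(0.033·62+0.04·-4.8) = 24.86
  sum: 5.604 + 24.86 → r_corr = 30.46 μm/a
30.5 μm/a falls in (25, 50] for carbon steel → category C3

C3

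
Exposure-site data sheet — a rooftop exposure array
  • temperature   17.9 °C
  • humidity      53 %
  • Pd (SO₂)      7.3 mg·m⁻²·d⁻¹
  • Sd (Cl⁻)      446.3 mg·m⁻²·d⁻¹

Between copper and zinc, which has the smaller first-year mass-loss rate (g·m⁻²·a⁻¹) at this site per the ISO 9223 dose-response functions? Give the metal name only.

copper

copper: f(T) = -0.080·(T−10) [T>10 °C] = -0.6320
  Pd branch = 0.0053·Pd^0.26·e^(0.059·RH+f) = 0.1077 μm/a
  Sd branch = 0.01025·Sd^0.27·e^(0.036·RH+0.049·T) = 0.8623 μm/a
  sum: 0.1077 + 0.8623 → r_corr = 0.9701 μm/a
  mass loss = 0.9701 μm/a × 8.96 g/cm³ = 8.692 g·m⁻²·a⁻¹
zinc: T>10 °C ⇒ hinge -0.071·(17.9−10) = -0.5609
  Pd branch = 0.0129·Pd^0.44·e^(0.046·RH+f) = 0.2021 μm/a
  Sd branch = 0.0175·Sd^0.57·e^(0.008·RH+0.085·T) = 3.965 μm/a
  sum: 0.2021 + 3.965 → r_corr = 4.167 μm/a
  mass loss = 4.167 μm/a × 7.14 g/cm³ = 29.75 g·m⁻²·a⁻¹
Ordering by g·m⁻²·a⁻¹: zinc (29.8) > copper (8.69)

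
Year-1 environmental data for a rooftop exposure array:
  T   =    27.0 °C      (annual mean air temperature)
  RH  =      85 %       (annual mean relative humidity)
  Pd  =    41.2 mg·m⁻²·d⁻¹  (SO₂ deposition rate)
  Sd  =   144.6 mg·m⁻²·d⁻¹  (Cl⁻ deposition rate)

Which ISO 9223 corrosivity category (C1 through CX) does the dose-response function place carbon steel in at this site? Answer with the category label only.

C5

carbon steel: f(T) = -0.054·(T−10) [T>10 °C] = -0.9180
  Pd branch = 1.77·Pd^0.52·e^(0.02·RH+f) = 26.75 μm/a
  Sd branch = 0.102·Sd^0.62·e^(0.033·RH+0.04·T) = 108.4 μm/a
  sum: 26.75 + 108.4 → r_corr = 135.2 μm/a
Category bounds: 80…200 μm/a bracket r_corr ⇒ C5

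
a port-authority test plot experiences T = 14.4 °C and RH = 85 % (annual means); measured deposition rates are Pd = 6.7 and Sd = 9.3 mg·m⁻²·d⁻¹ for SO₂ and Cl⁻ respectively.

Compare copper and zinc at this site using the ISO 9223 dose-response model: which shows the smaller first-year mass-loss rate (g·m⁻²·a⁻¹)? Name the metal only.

copper: T>10 °C ⇒ hinge -0.080·(14.4−10) = -0.3520
  SO₂ term: 0.0053·6.7^0.26·exp(0.059·85-0.3520) = 0.9208
  Cl⁻ term: 0.01025·9.3^0.27·exp(0.036·85+0.049·14.4) = 0.8083
  r_corr = 0.9208 + 0.8083 = 1.729 μm/a
  mass loss = 1.729 μm/a × 8.96 g/cm³ = 15.49 g·m⁻²·a⁻¹
zinc: f(T) = -0.071·(T−10) [T>10 °C] = -0.3124
  Pd branch = 0.0129·Pd^0.44·e^(0.046·RH+f) = 1.088 μm/a
  Cl⁻ term: 0.0175·9.3^0.57·exp(0.008·85+0.085·14.4) = 0.4188
  r_corr = 1.088 + 0.4188 = 1.506 μm/a
  mass loss = 1.506 μm/a × 7.14 g/cm³ = 10.76 g·m⁻²·a⁻¹
Ordering by g·m⁻²·a⁻¹: copper (15.5) > zinc (10.8)

zinc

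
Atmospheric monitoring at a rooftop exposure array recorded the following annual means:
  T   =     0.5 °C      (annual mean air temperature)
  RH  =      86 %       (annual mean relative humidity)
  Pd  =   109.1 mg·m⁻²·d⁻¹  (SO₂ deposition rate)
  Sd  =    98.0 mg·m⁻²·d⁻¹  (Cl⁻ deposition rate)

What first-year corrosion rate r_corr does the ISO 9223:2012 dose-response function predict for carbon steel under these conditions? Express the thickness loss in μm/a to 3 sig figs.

carbon steel: f(T) = +0.150·(T−10) [T≤10 °C] = -1.4250
  sulphur-dioxide contribution → 27.27 μm/a
  chloride contribution → 30.51 μm/a
  ⇒ r_corr(carbon steel) = 57.78 μm/a

r_corr = 57.8 μm/a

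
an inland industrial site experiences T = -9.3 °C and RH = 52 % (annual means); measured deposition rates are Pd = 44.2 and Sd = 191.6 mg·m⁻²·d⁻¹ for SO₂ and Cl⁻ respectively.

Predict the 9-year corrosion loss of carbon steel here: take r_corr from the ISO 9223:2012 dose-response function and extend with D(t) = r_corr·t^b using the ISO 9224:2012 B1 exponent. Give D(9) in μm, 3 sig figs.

carbon steel: T≤10 °C ⇒ hinge +0.150·(-9.3−10) = -2.8950
  Pd branch = 1.77·Pd^0.52·e^(0.02·RH+f) = 1.986 μm/a
  Cl⁻ term: 0.102·191.6^0.62·exp(0.033·52+0.04·-9.3) = 10.17
  sum: 1.986 + 10.17 → r_corr = 12.16 μm/a
ISO 9224: D(t) = r_corr · t^b with b = 0.523 (carbon steel, B1)
  D(9) = 12.16 × 9^0.523 = 12.16 × 3.156 = 38.36 μm

D(9) = 38.4 μm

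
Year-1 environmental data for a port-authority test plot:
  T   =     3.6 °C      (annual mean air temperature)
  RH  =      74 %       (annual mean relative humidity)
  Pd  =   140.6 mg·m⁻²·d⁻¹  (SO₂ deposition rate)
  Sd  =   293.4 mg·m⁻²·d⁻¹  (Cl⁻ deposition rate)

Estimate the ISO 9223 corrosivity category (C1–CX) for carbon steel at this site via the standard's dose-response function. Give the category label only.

C5

carbon steel: temperature factor f = +0.150·(-6.4) = -0.9600
  Pd branch = 1.77·Pd^0.52·e^(0.02·RH+f) = 38.97 μm/a
  Sd branch = 0.102·Sd^0.62·e^(0.033·RH+0.04·T) = 45.87 μm/a
  r_corr = 38.97 + 45.87 = 84.84 μm/a
Category bounds: 80…200 μm/a bracket r_corr ⇒ C5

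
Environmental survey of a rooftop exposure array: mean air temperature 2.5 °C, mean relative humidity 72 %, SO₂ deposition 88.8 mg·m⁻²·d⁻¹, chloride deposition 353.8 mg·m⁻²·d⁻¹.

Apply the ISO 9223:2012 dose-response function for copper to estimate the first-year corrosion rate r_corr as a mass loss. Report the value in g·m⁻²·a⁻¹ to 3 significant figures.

r_corr = 10.9 g·m⁻²·a⁻¹

copper: f(T) = +0.126·(T−10) [T≤10 °C] = -0.9450
  SO₂ term: 0.0053·88.8^0.26·exp(0.059·72-0.9450) = 0.4627
  Cl⁻ term: 0.01025·353.8^0.27·exp(0.036·72+0.049·2.5) = 0.7547
  sum: 0.4627 + 0.7547 → r_corr = 1.217 μm/a
Convert to mass loss: 1.217 μm/a × 8.96 g/cm³ = 10.91 g·m⁻²·a⁻¹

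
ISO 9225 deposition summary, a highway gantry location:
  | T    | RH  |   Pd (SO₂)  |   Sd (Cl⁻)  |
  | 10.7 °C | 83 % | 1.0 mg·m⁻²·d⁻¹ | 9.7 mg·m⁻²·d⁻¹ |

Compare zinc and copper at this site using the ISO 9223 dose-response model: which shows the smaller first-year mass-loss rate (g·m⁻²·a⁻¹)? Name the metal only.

zinc

zinc: T>10 °C ⇒ hinge -0.071·(10.7−10) = -0.0497
  Pd branch = 0.0129·Pd^0.44·e^(0.046·RH+f) = 0.5587 μm/a
  Cl⁻ term: 0.0175·9.7^0.57·exp(0.008·83+0.085·10.7) = 0.3082
  sum: 0.5587 + 0.3082 → r_corr = 0.8669 μm/a
  mass loss = 0.8669 μm/a × 7.14 g/cm³ = 6.189 g·m⁻²·a⁻¹
copper: f(T) = -0.080·(T−10) [T>10 °C] = -0.0560
  SO₂ term: 0.0053·1.0^0.26·exp(0.059·83-0.0560) = 0.671
  Cl⁻ term: 0.01025·9.7^0.27·exp(0.036·83+0.049·10.7) = 0.6346
  sum: 0.671 + 0.6346 → r_corr = 1.306 μm/a
  mass loss = 1.306 μm/a × 8.96 g/cm³ = 11.7 g·m⁻²·a⁻¹
Ordering by g·m⁻²·a⁻¹: copper (11.7) > zinc (6.19)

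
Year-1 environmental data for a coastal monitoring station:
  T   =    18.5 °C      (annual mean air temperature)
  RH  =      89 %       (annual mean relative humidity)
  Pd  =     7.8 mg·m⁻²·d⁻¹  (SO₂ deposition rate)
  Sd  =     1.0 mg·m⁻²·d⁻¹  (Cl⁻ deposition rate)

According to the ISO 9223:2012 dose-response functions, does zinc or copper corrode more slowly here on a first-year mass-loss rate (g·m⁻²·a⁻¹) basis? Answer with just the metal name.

zinc: f(T) = -0.071·(T−10) [T>10 °C] = -0.6035
  SO₂ term: 0.0129·7.8^0.44·exp(0.046·89-0.6035) = 1.045
  Sd branch = 0.0175·Sd^0.57·e^(0.008·RH+0.085·T) = 0.1719 μm/a
  sum: 1.045 + 0.1719 → r_corr = 1.217 μm/a
  mass loss = 1.217 μm/a × 7.14 g/cm³ = 8.687 g·m⁻²·a⁻¹
copper: temperature factor f = -0.080·(8.5) = -0.6800
  SO₂ term: 0.0053·7.8^0.26·exp(0.059·89-0.6800) = 0.8737
  Cl⁻ term: 0.01025·1.0^0.27·exp(0.036·89+0.049·18.5) = 0.625
  r_corr = 0.8737 + 0.625 = 1.499 μm/a
  mass loss = 1.499 μm/a × 8.96 g/cm³ = 13.43 g·m⁻²·a⁻¹
Ordering by g·m⁻²·a⁻¹: copper (13.4) > zinc (8.69)

zinc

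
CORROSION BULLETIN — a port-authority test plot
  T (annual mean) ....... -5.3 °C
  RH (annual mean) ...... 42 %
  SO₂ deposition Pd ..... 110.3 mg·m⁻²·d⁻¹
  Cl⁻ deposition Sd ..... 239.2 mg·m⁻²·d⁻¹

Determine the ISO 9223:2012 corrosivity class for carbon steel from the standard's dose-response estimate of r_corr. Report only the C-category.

carbon steel: T≤10 °C ⇒ hinge +0.150·(-5.3−10) = -2.2950
  sulphur-dioxide contribution → 4.767 μm/a
  chloride contribution → 9.847 μm/a
  total first-year rate 14.61 μm/a
Category bounds: 1.3…25 μm/a bracket r_corr ⇒ C2

C2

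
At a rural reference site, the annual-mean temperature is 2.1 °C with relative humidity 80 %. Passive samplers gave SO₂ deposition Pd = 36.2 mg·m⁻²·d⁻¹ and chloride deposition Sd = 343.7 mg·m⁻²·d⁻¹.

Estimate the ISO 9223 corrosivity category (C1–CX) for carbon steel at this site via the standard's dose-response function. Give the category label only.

carbon steel: T≤10 °C ⇒ hinge +0.150·(2.1−10) = -1.1850
  sulphur-dioxide contribution → 17.33 μm/a
  chloride contribution → 58.08 μm/a
  ⇒ r_corr(carbon steel) = 75.41 μm/a
75.4 μm/a falls in (50, 80] for carbon steel → category C4

C4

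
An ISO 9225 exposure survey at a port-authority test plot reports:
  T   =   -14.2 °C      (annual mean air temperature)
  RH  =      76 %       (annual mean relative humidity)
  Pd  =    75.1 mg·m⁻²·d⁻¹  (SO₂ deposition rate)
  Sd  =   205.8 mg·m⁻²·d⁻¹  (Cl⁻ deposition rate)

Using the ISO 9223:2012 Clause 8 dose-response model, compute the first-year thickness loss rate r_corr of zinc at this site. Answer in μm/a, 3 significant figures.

r_corr = 1.33 μm/a

zinc: f(T) = +0.038·(T−10) [T≤10 °C] = -0.9196
  Pd branch = 0.0129·Pd^0.44·e^(0.046·RH+f) = 1.134 μm/a
  Sd branch = 0.0175·Sd^0.57·e^(0.008·RH+0.085·T) = 0.2002 μm/a
  r_corr = 1.134 + 0.2002 = 1.335 μm/a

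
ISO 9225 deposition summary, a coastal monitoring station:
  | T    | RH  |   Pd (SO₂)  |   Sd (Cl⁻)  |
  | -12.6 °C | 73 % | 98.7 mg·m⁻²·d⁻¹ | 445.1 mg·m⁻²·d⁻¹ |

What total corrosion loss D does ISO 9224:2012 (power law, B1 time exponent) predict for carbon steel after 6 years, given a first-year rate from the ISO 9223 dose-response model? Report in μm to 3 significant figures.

carbon steel: T≤10 °C ⇒ hinge +0.150·(-12.6−10) = -3.3900
  sulphur-dioxide contribution → 2.798 μm/a
  chloride contribution → 30.06 μm/a
  total first-year rate 32.86 μm/a
ISO 9224: D(t) = r_corr · t^b with b = 0.523 (carbon steel, B1)
  D(6) = 32.86 × 6^0.523 = 32.86 × 2.553 = 83.87 μm

D(6) = 83.9 μm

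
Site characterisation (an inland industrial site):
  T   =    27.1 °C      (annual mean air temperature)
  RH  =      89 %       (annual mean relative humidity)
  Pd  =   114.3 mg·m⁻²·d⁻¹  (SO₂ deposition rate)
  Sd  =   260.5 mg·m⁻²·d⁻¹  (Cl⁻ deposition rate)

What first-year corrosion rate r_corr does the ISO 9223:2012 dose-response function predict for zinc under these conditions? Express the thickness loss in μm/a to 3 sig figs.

r_corr = 10.4 μm/a

zinc: T>10 °C ⇒ hinge -0.071·(27.1−10) = -1.2141
  sulphur-dioxide contribution → 1.849 μm/a
  chloride contribution → 8.505 μm/a
  ⇒ r_corr(zinc) = 10.35 μm/a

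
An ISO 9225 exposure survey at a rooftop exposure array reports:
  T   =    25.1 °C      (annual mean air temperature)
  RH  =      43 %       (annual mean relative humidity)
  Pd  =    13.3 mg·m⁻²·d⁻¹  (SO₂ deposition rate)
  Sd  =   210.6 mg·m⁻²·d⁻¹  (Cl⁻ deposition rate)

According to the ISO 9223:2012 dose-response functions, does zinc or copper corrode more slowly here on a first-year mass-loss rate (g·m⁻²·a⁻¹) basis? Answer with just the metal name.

zinc: f(T) = -0.071·(T−10) [T>10 °C] = -1.0721
  SO₂ term: 0.0129·13.3^0.44·exp(0.046·43-1.0721) = 0.09966
  Sd branch = 0.0175·Sd^0.57·e^(0.008·RH+0.085·T) = 4.399 μm/a
  r_corr = 0.09966 + 4.399 = 4.499 μm/a
  mass loss = 4.499 μm/a × 7.14 g/cm³ = 32.12 g·m⁻²·a⁻¹
copper: temperature factor f = -0.080·(15.1) = -1.2080
  Pd branch = 0.0053·Pd^0.26·e^(0.059·RH+f) = 0.03923 μm/a
  Cl⁻ term: 0.01025·210.6^0.27·exp(0.036·43+0.049·25.1) = 0.699
  r_corr = 0.03923 + 0.699 = 0.7382 μm/a
  mass loss = 0.7382 μm/a × 8.96 g/cm³ = 6.615 g·m⁻²·a⁻¹
Ordering by g·m⁻²·a⁻¹: zinc (32.1) > copper (6.61)

copper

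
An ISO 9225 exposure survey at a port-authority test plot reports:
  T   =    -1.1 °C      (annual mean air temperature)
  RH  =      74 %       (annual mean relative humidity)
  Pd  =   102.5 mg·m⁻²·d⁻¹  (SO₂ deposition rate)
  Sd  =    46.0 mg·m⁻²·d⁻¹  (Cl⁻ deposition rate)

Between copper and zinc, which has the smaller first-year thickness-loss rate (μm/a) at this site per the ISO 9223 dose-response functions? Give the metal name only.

copper

copper: temperature factor f = +0.126·(-11.1) = -1.3986
  SO₂ term: 0.0053·102.5^0.26·exp(0.059·74-1.3986) = 0.3434
  Sd branch = 0.01025·Sd^0.27·e^(0.036·RH+0.049·T) = 0.3919 μm/a
  r_corr = 0.3434 + 0.3919 = 0.7353 μm/a
zinc: f(T) = +0.038·(T−10) [T≤10 °C] = -0.4218
  Pd branch = 0.0129·Pd^0.44·e^(0.046·RH+f) = 1.952 μm/a
  Sd branch = 0.0175·Sd^0.57·e^(0.008·RH+0.085·T) = 0.2554 μm/a
  r_corr = 1.952 + 0.2554 = 2.207 μm/a
Ordering by μm/a: zinc (2.21) > copper (0.735)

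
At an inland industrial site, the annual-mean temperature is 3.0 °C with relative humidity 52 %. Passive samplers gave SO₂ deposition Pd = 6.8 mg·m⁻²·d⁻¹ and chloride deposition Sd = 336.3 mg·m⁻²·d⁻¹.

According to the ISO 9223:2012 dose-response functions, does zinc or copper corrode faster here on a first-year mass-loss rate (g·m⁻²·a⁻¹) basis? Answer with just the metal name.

zinc: T≤10 °C ⇒ hinge +0.038·(3.0−10) = -0.2660
  sulphur-dioxide contribution → 0.2513 μm/a
  chloride contribution → 0.9434 μm/a
  total first-year rate 1.195 μm/a
  mass loss = 1.195 μm/a × 7.14 g/cm³ = 8.53 g·m⁻²·a⁻¹
copper: temperature factor f = +0.126·(-7.0) = -0.8820
  sulphur-dioxide contribution → 0.07764 μm/a
  chloride contribution → 0.3713 μm/a
  ⇒ r_corr(copper) = 0.449 μm/a
  mass loss = 0.449 μm/a × 8.96 g/cm³ = 4.023 g·m⁻²·a⁻¹
Ordering by g·m⁻²·a⁻¹: zinc (8.53) > copper (4.02)

zinc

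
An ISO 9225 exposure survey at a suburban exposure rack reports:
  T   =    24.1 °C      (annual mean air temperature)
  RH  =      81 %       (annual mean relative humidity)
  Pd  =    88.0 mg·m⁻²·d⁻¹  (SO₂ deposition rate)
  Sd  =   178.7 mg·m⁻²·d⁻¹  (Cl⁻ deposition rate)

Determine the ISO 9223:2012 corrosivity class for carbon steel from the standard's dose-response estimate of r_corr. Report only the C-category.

C5

carbon steel: T>10 °C ⇒ hinge -0.054·(24.1−10) = -0.7614
  Pd branch = 1.77·Pd^0.52·e^(0.02·RH+f) = 42.85 μm/a
  Cl⁻ term: 0.102·178.7^0.62·exp(0.033·81+0.04·24.1) = 96.48
  r_corr = 42.85 + 96.48 = 139.3 μm/a
ISO 9223 Table 2 (carbon steel): 80 < 139 ≤ 200 μm/a ⇒ C5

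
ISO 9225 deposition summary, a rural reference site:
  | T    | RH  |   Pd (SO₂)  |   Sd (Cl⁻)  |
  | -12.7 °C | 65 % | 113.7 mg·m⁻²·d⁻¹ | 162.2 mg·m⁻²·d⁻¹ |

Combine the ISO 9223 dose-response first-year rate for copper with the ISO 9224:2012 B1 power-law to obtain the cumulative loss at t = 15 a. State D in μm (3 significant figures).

D(15) = 1.67 μm

copper: T≤10 °C ⇒ hinge +0.126·(-12.7−10) = -2.8602
  Pd branch = 0.0053·Pd^0.26·e^(0.059·RH+f) = 0.0481 μm/a
  Sd branch = 0.01025·Sd^0.27·e^(0.036·RH+0.049·T) = 0.2256 μm/a
  sum: 0.0481 + 0.2256 → r_corr = 0.2737 μm/a
Power-law: D(15) = r_corr · 15^0.667
  D(15) = 0.2737 × 15^0.667 = 0.2737 × 6.088 = 1.666 μm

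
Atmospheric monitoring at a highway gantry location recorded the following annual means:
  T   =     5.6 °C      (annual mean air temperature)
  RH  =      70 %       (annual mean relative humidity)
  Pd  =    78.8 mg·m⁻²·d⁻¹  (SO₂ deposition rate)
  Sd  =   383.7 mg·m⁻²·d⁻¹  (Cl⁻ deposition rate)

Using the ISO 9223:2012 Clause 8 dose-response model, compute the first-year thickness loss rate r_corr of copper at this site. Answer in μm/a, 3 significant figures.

copper: f(T) = +0.126·(T−10) [T≤10 °C] = -0.5544
  Pd branch = 0.0053·Pd^0.26·e^(0.059·RH+f) = 0.5892 μm/a
  Cl⁻ term: 0.01025·383.7^0.27·exp(0.036·70+0.049·5.6) = 0.8356
  r_corr = 0.5892 + 0.8356 = 1.425 μm/a

r_corr = 1.42 μm/a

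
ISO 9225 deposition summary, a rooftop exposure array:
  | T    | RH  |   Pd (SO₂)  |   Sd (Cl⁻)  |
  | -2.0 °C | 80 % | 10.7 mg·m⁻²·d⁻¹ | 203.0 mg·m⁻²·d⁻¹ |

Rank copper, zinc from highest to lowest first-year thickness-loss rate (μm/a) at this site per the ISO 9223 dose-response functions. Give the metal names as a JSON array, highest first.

["zinc", "copper"]

copper: f(T) = +0.126·(T−10) [T≤10 °C] = -1.5120
  SO₂ term: 0.0053·10.7^0.26·exp(0.059·80-1.5120) = 0.2427
  Cl⁻ term: 0.01025·203.0^0.27·exp(0.036·80+0.049·-2.0) = 0.695
  sum: 0.2427 + 0.695 → r_corr = 0.9377 μm/a
zinc: T≤10 °C ⇒ hinge +0.038·(-2.0−10) = -0.4560
  Pd branch = 0.0129·Pd^0.44·e^(0.046·RH+f) = 0.9198 μm/a
  Sd branch = 0.0175·Sd^0.57·e^(0.008·RH+0.085·T) = 0.5787 μm/a
  sum: 0.9198 + 0.5787 → r_corr = 1.498 μm/a
Ordering by μm/a: zinc (1.5) > copper (0.938)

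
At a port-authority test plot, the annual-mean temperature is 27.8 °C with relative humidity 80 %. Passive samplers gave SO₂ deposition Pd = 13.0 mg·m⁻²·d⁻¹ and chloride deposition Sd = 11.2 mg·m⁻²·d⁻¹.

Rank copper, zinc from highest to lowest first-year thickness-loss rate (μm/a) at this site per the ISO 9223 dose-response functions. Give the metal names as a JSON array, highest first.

copper: temperature factor f = -0.080·(17.8) = -1.4240
  SO₂ term: 0.0053·13.0^0.26·exp(0.059·80-1.4240) = 0.2788
  Sd branch = 0.01025·Sd^0.27·e^(0.036·RH+0.049·T) = 1.369 μm/a
  sum: 0.2788 + 1.369 → r_corr = 1.648 μm/a
zinc: T>10 °C ⇒ hinge -0.071·(27.8−10) = -1.2638
  Pd branch = 0.0129·Pd^0.44·e^(0.046·RH+f) = 0.4468 μm/a
  Sd branch = 0.0175·Sd^0.57·e^(0.008·RH+0.085·T) = 1.397 μm/a
  sum: 0.4468 + 1.397 → r_corr = 1.844 μm/a
Ordering by μm/a: zinc (1.84) > copper (1.65)

["zinc", "copper"]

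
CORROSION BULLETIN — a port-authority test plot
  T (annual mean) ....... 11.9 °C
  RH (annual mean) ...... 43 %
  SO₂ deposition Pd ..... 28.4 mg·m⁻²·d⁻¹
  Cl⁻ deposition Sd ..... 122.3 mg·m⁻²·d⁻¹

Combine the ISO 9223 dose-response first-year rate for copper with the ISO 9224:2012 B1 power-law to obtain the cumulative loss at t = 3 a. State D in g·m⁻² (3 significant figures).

D(3) = 8.46 g·m⁻²

copper: T>10 °C ⇒ hinge -0.080·(11.9−10) = -0.1520
  Pd branch = 0.0053·Pd^0.26·e^(0.059·RH+f) = 0.1374 μm/a
  Sd branch = 0.01025·Sd^0.27·e^(0.036·RH+0.049·T) = 0.3161 μm/a
  sum: 0.1374 + 0.3161 → r_corr = 0.4535 μm/a
Power-law: D(3) = r_corr · 3^0.667
  D(3) = 0.4535 × 3^0.667 = 0.4535 × 2.081 = 0.9437 μm
  Mass loss = 0.9437 μm × 8.96 g/cm³ = 8.455 g·m⁻²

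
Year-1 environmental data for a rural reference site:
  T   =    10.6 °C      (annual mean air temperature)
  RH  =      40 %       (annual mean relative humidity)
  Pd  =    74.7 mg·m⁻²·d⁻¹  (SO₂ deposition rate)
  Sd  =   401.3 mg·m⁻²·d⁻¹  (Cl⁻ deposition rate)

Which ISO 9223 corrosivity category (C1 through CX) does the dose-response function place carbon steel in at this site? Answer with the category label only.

carbon steel: T>10 °C ⇒ hinge -0.054·(10.6−10) = -0.0324
  sulphur-dioxide contribution → 35.93 μm/a
  chloride contribution → 24 μm/a
  ⇒ r_corr(carbon steel) = 59.93 μm/a
59.9 μm/a falls in (50, 80] for carbon steel → category C4

C4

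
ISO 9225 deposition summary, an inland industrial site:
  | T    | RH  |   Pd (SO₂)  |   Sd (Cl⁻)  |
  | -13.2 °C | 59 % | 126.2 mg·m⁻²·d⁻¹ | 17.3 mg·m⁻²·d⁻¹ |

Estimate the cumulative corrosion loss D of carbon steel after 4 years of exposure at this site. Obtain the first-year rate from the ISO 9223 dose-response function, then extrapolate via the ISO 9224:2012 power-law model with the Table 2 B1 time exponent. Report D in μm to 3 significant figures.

carbon steel: temperature factor f = +0.150·(-23.2) = -3.4800
  Pd branch = 1.77·Pd^0.52·e^(0.02·RH+f) = 2.196 μm/a
  Cl⁻ term: 0.102·17.3^0.62·exp(0.033·59+0.04·-13.2) = 2.469
  sum: 2.196 + 2.469 → r_corr = 4.665 μm/a
ISO 9224: D(t) = r_corr · t^b with b = 0.523 (carbon steel, B1)
  D(4) = 4.665 × 4^0.523 = 4.665 × 2.065 = 9.632 μm

D(4) = 9.63 μm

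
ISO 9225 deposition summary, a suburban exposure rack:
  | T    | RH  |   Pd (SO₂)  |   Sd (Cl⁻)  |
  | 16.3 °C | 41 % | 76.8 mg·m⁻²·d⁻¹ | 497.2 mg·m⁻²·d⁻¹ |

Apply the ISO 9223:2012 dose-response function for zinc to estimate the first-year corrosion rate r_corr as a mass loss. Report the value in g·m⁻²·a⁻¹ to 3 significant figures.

r_corr = 26.5 g·m⁻²·a⁻¹

zinc: f(T) = -0.071·(T−10) [T>10 °C] = -0.4473
  sulphur-dioxide contribution → 0.3673 μm/a
  chloride contribution → 3.344 μm/a
  ⇒ r_corr(zinc) = 3.711 μm/a
Convert to mass loss: 3.711 μm/a × 7.14 g/cm³ = 26.5 g·m⁻²·a⁻¹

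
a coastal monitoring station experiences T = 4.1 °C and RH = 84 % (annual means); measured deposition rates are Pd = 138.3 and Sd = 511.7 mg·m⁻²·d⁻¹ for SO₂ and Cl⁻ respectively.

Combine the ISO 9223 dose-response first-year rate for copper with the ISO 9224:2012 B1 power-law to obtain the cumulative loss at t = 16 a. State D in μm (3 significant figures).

copper: T≤10 °C ⇒ hinge +0.126·(4.1−10) = -0.7434
  sulphur-dioxide contribution → 1.289 μm/a
  chloride contribution → 1.389 μm/a
  ⇒ r_corr(copper) = 2.678 μm/a
ISO 9224: D(t) = r_corr · t^b with b = 0.667 (copper, B1)
  D(16) = 2.678 × 16^0.667 = 2.678 × 6.355 = 17.02 μm

D(16) = 17.0 μm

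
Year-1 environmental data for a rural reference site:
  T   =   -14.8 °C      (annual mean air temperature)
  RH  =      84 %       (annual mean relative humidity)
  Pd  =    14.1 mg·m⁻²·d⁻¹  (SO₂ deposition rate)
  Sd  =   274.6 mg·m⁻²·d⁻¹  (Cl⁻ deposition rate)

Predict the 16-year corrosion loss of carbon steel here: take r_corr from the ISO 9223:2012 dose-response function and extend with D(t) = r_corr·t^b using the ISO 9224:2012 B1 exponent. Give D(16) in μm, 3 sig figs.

D(16) = 129 μm

carbon steel: temperature factor f = +0.150·(-24.8) = -3.7200
  SO₂ term: 1.77·14.1^0.52·exp(0.02·84-3.7200) = 0.9112
  Sd branch = 0.102·Sd^0.62·e^(0.033·RH+0.04·T) = 29.33 μm/a
  sum: 0.9112 + 29.33 → r_corr = 30.24 μm/a
ISO 9224: D(t) = r_corr · t^b with b = 0.523 (carbon steel, B1)
  D(16) = 30.24 × 16^0.523 = 30.24 × 4.263 = 128.9 μm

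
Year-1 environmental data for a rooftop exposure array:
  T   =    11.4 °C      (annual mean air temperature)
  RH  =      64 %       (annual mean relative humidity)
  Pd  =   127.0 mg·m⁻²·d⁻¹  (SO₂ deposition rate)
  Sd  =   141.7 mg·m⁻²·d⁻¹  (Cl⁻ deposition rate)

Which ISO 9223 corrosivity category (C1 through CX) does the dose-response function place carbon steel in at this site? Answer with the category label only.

carbon steel: f(T) = -0.054·(T−10) [T>10 °C] = -0.0756
  sulphur-dioxide contribution → 73.29 μm/a
  chloride contribution → 28.69 μm/a
  total first-year rate 102 μm/a
Category bounds: 80…200 μm/a bracket r_corr ⇒ C5

C5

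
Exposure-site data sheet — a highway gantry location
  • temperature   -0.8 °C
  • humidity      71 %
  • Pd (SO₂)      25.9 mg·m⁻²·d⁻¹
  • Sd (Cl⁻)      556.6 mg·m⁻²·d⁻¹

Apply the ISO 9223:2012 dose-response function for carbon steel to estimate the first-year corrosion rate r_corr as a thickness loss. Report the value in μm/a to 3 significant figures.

r_corr = 59.7 μm/a

carbon steel: T≤10 °C ⇒ hinge +0.150·(-0.8−10) = -1.6200
  Pd branch = 1.77·Pd^0.52·e^(0.02·RH+f) = 7.871 μm/a
  Cl⁻ term: 0.102·556.6^0.62·exp(0.033·71+0.04·-0.8) = 51.82
  sum: 7.871 + 51.82 → r_corr = 59.69 μm/a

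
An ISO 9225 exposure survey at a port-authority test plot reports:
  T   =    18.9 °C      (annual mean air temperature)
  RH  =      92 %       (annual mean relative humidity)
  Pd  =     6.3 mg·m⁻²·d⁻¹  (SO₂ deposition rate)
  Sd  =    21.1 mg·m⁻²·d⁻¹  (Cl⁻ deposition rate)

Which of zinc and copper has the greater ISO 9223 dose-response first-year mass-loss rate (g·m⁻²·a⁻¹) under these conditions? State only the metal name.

zinc: temperature factor f = -0.071·(8.9) = -0.6319
  SO₂ term: 0.0129·6.3^0.44·exp(0.046·92-0.6319) = 1.061
  Sd branch = 0.0175·Sd^0.57·e^(0.008·RH+0.085·T) = 1.036 μm/a
  sum: 1.061 + 1.036 → r_corr = 2.097 μm/a
  mass loss = 2.097 μm/a × 7.14 g/cm³ = 14.97 g·m⁻²·a⁻¹
copper: temperature factor f = -0.080·(8.9) = -0.7120
  Pd branch = 0.0053·Pd^0.26·e^(0.059·RH+f) = 0.9555 μm/a
  Cl⁻ term: 0.01025·21.1^0.27·exp(0.036·92+0.049·18.9) = 1.618
  r_corr = 0.9555 + 1.618 = 2.573 μm/a
  mass loss = 2.573 μm/a × 8.96 g/cm³ = 23.05 g·m⁻²·a⁻¹
Ordering by g·m⁻²·a⁻¹: copper (23.1) > zinc (15)

copper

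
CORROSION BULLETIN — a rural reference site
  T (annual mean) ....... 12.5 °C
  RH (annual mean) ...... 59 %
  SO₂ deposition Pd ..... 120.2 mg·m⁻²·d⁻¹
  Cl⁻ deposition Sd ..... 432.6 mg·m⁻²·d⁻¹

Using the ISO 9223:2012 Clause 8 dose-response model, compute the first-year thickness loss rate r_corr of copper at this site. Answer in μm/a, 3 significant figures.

r_corr = 1.30 μm/a

copper: f(T) = -0.080·(T−10) [T>10 °C] = -0.2000
  Pd branch = 0.0053·Pd^0.26·e^(0.059·RH+f) = 0.4897 μm/a
  Cl⁻ term: 0.01025·432.6^0.27·exp(0.036·59+0.049·12.5) = 0.8145
  sum: 0.4897 + 0.8145 → r_corr = 1.304 μm/a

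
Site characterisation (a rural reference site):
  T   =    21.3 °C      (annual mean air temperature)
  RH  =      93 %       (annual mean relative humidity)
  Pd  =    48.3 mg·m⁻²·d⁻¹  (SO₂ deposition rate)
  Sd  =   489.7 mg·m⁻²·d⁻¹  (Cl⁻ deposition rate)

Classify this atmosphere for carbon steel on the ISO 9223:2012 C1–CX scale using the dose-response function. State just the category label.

CX

carbon steel: f(T) = -0.054·(T−10) [T>10 °C] = -0.6102
  sulphur-dioxide contribution → 46.39 μm/a
  chloride contribution → 239.5 μm/a
  ⇒ r_corr(carbon steel) = 285.8 μm/a
ISO 9223 Table 2 (carbon steel): 200 < 286 ≤ 700 μm/a ⇒ CX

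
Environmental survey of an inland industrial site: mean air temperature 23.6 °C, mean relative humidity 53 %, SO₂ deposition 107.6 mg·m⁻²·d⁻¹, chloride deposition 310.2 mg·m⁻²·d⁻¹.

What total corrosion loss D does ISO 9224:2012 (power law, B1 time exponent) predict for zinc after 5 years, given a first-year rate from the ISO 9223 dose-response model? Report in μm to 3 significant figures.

D(5) = 21.0 μm

zinc: T>10 °C ⇒ hinge -0.071·(23.6−10) = -0.9656
  SO₂ term: 0.0129·107.6^0.44·exp(0.046·53-0.9656) = 0.4406
  Cl⁻ term: 0.0175·310.2^0.57·exp(0.008·53+0.085·23.6) = 5.231
  r_corr = 0.4406 + 5.231 = 5.672 μm/a
ISO 9224: D(t) = r_corr · t^b with b = 0.813 (zinc, B1)
  D(5) = 5.672 × 5^0.813 = 5.672 × 3.701 = 20.99 μm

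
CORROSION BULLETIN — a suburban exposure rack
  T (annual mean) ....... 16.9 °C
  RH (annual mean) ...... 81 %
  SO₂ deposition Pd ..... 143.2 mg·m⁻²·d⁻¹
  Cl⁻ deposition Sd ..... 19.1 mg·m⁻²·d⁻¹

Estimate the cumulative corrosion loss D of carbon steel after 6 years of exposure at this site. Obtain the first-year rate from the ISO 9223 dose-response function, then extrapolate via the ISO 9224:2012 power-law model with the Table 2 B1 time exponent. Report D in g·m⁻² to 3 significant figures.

carbon steel: f(T) = -0.054·(T−10) [T>10 °C] = -0.3726
  SO₂ term: 1.77·143.2^0.52·exp(0.02·81-0.3726) = 81.43
  Cl⁻ term: 0.102·19.1^0.62·exp(0.033·81+0.04·16.9) = 18.08
  r_corr = 81.43 + 18.08 = 99.52 μm/a
ISO 9224: D(t) = r_corr · t^b with b = 0.523 (carbon steel, B1)
  D(6) = 99.52 × 6^0.523 = 99.52 × 2.553 = 254 μm
  Mass loss = 254 μm × 7.85 g/cm³ = 1994 g·m⁻²

D(6) = 1.99e+03 g·m⁻²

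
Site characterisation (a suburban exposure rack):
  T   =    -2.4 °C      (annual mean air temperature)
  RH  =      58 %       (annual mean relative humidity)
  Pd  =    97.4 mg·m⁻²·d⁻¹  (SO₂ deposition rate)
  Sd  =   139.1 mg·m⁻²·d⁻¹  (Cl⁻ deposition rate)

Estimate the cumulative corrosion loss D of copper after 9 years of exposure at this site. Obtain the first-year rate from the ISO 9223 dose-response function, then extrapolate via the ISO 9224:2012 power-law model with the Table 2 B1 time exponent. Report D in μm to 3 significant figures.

copper: T≤10 °C ⇒ hinge +0.126·(-2.4−10) = -1.5624
  Pd branch = 0.0053·Pd^0.26·e^(0.059·RH+f) = 0.1119 μm/a
  Sd branch = 0.01025·Sd^0.27·e^(0.036·RH+0.049·T) = 0.2787 μm/a
  sum: 0.1119 + 0.2787 → r_corr = 0.3906 μm/a
ISO 9224: D(t) = r_corr · t^b with b = 0.667 (copper, B1)
  D(9) = 0.3906 × 9^0.667 = 0.3906 × 4.33 = 1.691 μm

D(9) = 1.69 μm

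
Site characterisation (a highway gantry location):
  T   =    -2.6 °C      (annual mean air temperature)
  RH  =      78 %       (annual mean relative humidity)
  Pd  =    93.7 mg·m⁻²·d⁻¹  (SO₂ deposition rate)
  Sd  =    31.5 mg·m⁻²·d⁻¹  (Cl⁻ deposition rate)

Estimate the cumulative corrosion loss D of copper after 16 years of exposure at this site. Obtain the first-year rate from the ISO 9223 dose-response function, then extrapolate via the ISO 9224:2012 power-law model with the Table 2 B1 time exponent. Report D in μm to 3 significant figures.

copper: T≤10 °C ⇒ hinge +0.126·(-2.6−10) = -1.5876
  sulphur-dioxide contribution → 0.3516 μm/a
  chloride contribution → 0.3797 μm/a
  total first-year rate 0.7313 μm/a
Long-term exponent b (ISO 9224 Table 2, B1) = 0.667
  D(16) = 0.7313 × 16^0.667 = 0.7313 × 6.355 = 4.648 μm

D(16) = 4.65 μm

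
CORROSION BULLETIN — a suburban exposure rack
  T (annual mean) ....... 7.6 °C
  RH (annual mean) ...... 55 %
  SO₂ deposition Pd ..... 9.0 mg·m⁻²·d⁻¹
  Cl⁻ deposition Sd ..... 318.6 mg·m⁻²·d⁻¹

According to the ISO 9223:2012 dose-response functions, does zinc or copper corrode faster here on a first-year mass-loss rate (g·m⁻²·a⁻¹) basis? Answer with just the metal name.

zinc: f(T) = +0.038·(T−10) [T≤10 °C] = -0.0912
  Pd branch = 0.0129·Pd^0.44·e^(0.046·RH+f) = 0.3887 μm/a
  Sd branch = 0.0175·Sd^0.57·e^(0.008·RH+0.085·T) = 1.385 μm/a
  sum: 0.3887 + 1.385 → r_corr = 1.774 μm/a
  mass loss = 1.774 μm/a × 7.14 g/cm³ = 12.67 g·m⁻²·a⁻¹
copper: f(T) = +0.126·(T−10) [T≤10 °C] = -0.3024
  SO₂ term: 0.0053·9.0^0.26·exp(0.059·55-0.3024) = 0.178
  Sd branch = 0.01025·Sd^0.27·e^(0.036·RH+0.049·T) = 0.5108 μm/a
  sum: 0.178 + 0.5108 → r_corr = 0.6887 μm/a
  mass loss = 0.6887 μm/a × 8.96 g/cm³ = 6.171 g·m⁻²·a⁻¹
Ordering by g·m⁻²·a⁻¹: zinc (12.7) > copper (6.17)

zinc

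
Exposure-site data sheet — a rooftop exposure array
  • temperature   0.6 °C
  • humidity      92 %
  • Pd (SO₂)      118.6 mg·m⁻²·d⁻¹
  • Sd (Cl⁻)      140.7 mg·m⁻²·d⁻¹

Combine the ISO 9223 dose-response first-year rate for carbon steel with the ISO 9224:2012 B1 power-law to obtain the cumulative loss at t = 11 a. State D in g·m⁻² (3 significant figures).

carbon steel: temperature factor f = +0.150·(-9.4) = -1.4100
  sulphur-dioxide contribution → 32.6 μm/a
  chloride contribution → 46.72 μm/a
  ⇒ r_corr(carbon steel) = 79.32 μm/a
Power-law: D(11) = r_corr · 11^0.523
  D(11) = 79.32 × 11^0.523 = 79.32 × 3.505 = 278 μm
  Mass loss = 278 μm × 7.85 g/cm³ = 2182 g·m⁻²

D(11) = 2.18e+03 g·m⁻²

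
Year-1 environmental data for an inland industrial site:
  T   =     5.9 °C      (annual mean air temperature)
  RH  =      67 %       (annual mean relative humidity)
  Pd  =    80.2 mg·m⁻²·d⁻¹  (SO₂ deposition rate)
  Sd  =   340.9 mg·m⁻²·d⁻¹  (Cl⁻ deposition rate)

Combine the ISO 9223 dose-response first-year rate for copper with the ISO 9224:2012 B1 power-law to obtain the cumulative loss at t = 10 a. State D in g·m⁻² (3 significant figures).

D(10) = 52.1 g·m⁻²

copper: temperature factor f = +0.126·(-4.1) = -0.5166
  sulphur-dioxide contribution → 0.515 μm/a
  chloride contribution → 0.7372 μm/a
  ⇒ r_corr(copper) = 1.252 μm/a
Long-term exponent b (ISO 9224 Table 2, B1) = 0.667
  D(10) = 1.252 × 10^0.667 = 1.252 × 4.645 = 5.817 μm
  Mass loss = 5.817 μm × 8.96 g/cm³ = 52.12 g·m⁻²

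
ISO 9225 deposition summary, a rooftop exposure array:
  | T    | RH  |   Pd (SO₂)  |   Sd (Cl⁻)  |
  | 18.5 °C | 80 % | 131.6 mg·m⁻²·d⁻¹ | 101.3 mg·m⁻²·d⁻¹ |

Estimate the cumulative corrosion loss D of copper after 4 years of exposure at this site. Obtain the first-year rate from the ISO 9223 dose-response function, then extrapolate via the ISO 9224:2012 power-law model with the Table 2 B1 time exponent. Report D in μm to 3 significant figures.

copper: temperature factor f = -0.080·(8.5) = -0.6800
  SO₂ term: 0.0053·131.6^0.26·exp(0.059·80-0.6800) = 1.071
  Sd branch = 0.01025·Sd^0.27·e^(0.036·RH+0.049·T) = 1.573 μm/a
  r_corr = 1.071 + 1.573 = 2.644 μm/a
ISO 9224: D(t) = r_corr · t^b with b = 0.667 (copper, B1)
  D(4) = 2.644 × 4^0.667 = 2.644 × 2.521 = 6.665 μm

D(4) = 6.67 μm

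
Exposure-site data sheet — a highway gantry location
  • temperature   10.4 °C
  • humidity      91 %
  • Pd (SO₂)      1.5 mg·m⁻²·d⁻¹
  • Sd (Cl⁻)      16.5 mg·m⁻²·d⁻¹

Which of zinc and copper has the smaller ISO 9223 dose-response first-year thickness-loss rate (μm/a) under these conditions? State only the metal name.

zinc: temperature factor f = -0.071·(0.4) = -0.0284
  Pd branch = 0.0129·Pd^0.44·e^(0.046·RH+f) = 0.9856 μm/a
  Cl⁻ term: 0.0175·16.5^0.57·exp(0.008·91+0.085·10.4) = 0.4336
  r_corr = 0.9856 + 0.4336 = 1.419 μm/a
copper: temperature factor f = -0.080·(0.4) = -0.0320
  SO₂ term: 0.0053·1.5^0.26·exp(0.059·91-0.0320) = 1.224
  Sd branch = 0.01025·Sd^0.27·e^(0.036·RH+0.049·T) = 0.9627 μm/a
  r_corr = 1.224 + 0.9627 = 2.187 μm/a
Ordering by μm/a: copper (2.19) > zinc (1.42)

zinc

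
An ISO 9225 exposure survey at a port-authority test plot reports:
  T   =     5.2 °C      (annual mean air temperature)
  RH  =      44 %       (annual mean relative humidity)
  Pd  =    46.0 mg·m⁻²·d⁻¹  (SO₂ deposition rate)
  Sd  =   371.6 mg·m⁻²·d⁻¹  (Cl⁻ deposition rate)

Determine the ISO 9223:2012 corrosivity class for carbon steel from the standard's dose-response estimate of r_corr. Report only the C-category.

C3

carbon steel: f(T) = +0.150·(T−10) [T≤10 °C] = -0.7200
  Pd branch = 1.77·Pd^0.52·e^(0.02·RH+f) = 15.21 μm/a
  Sd branch = 0.102·Sd^0.62·e^(0.033·RH+0.04·T) = 21.04 μm/a
  r_corr = 15.21 + 21.04 = 36.25 μm/a
Category bounds: 25…50 μm/a bracket r_corr ⇒ C3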